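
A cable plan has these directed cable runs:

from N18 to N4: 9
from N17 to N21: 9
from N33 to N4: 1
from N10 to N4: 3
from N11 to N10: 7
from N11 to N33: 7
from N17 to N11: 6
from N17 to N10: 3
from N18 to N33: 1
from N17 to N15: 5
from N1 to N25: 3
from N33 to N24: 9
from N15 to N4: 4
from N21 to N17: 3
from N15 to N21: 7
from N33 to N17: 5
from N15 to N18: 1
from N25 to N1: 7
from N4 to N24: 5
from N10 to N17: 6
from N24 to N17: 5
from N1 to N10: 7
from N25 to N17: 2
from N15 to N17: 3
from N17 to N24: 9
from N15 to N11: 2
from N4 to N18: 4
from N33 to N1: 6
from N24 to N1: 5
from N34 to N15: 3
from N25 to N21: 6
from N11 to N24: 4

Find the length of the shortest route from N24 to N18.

Shortest distances from N24:
N24: 0
N1: 5  (via N24)
N17: 5  (via N24)
N25: 8  (via N1)
N10: 8  (via N17)
N15: 10  (via N17)
N4: 11  (via N10)
N11: 11  (via N17)
N18: 11  (via N15)
Shortest route: N24 → N17 → N15 → N18 = 11.

11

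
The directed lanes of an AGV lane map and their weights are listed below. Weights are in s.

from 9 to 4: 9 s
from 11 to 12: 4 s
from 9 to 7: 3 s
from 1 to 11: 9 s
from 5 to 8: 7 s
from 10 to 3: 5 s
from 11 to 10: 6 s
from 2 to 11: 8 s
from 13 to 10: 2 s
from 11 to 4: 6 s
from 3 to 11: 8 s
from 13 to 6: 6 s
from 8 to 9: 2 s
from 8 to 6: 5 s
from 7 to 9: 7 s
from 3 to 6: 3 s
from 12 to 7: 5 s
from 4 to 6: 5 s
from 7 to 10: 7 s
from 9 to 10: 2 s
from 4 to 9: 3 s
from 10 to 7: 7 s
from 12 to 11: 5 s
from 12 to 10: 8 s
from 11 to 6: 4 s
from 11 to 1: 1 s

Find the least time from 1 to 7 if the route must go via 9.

Best 1 to 9: 1 → 11 → 4 → 9 costing 18
Shortest 9→7: 9 → 7 = 3
Total via 9: 18 + 3 = 21 s.

21 s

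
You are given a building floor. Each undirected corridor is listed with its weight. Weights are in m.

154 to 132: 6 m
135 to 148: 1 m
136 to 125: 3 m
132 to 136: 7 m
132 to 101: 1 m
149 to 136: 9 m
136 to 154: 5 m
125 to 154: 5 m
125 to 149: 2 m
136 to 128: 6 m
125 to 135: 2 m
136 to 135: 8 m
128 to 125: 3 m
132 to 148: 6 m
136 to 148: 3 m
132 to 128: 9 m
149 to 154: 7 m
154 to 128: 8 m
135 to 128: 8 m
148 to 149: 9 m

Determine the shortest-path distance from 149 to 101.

12 m

Candidate routes:
149 - 125 - 136 - 132 - 101: 2+3+7+1 = 13
149 - 125 - 135 - 148 - 132 - 101: 2+2+1+6+1 = 12
149 - 154 - 132 - 101: 7+6+1 = 14
Cheapest is 149 - 125 - 135 - 148 - 132 - 101 at 12 m.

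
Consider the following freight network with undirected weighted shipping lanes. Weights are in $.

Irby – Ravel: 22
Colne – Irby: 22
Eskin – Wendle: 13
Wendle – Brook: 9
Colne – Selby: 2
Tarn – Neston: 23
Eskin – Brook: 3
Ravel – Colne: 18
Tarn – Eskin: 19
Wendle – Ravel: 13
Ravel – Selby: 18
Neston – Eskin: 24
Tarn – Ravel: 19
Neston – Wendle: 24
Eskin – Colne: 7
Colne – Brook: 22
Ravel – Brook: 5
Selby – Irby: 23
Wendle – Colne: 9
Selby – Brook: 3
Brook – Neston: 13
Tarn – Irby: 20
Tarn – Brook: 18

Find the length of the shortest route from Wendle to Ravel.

$13

Compare a few routes:
Wendle–Ravel: 13 = 13
Wendle–Brook–Ravel: 9+5 = 14
Wendle–Colne–Selby–Brook–Ravel: 9+2+3+5 = 19
Cheapest is Wendle–Ravel at $13.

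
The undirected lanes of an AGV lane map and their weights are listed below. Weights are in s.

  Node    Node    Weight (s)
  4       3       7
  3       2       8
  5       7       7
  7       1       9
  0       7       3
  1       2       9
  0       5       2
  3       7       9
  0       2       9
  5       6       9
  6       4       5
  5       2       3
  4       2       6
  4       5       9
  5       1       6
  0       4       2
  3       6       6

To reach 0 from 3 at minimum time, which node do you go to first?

Compare a few routes:
3 → 4 → 0: 7+2 = 9
3 → 7 → 0: 9+3 = 12
3 → 6 → 4 → 0: 6+5+2 = 13
3 → 2 → 5 → 0: 8+3+2 = 13
The minimum is 9 s via 3 → 4 → 0.
So from 3 the first move is to 4.

4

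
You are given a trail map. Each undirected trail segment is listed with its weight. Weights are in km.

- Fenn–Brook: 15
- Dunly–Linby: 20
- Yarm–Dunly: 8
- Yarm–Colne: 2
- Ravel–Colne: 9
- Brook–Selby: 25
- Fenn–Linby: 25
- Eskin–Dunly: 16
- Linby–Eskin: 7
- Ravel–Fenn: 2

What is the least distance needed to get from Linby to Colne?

30 km

Settle nodes by increasing distance from Linby:
Linby: 0
Eskin: 7  (via Linby)
Dunly: 20  (via Linby)
Fenn: 25  (via Linby)
Ravel: 27  (via Fenn)
Yarm: 28  (via Dunly)
Colne: 30  (via Yarm)
Shortest route: Linby–Dunly–Yarm–Colne = 30 km.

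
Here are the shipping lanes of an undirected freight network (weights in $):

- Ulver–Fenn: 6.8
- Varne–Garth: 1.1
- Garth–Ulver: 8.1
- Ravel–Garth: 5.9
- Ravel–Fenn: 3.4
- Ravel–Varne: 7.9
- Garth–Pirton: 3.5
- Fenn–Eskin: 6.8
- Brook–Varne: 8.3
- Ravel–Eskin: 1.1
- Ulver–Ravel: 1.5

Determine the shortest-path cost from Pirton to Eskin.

Enumerating some paths:
Pirton–Garth–Varne–Ravel–Eskin: 3.5+1.1+7.9+1.1 = 13.6
Pirton–Garth–Ravel–Eskin: 3.5+5.9+1.1 = 10.5
The minimum is $10.5 via Pirton–Garth–Ravel–Eskin.

$10.5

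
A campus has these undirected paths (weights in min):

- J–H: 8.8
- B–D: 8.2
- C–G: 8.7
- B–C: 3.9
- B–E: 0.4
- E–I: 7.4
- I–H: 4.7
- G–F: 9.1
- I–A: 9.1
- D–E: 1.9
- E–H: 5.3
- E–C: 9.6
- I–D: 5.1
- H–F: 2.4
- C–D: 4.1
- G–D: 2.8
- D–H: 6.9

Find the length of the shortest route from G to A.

Running Dijkstra from G:
G: 0
D: 2.8  (via G)
E: 4.7  (via D)
B: 5.1  (via E)
C: 6.9  (via D)
I: 7.9  (via D)
F: 9.1  (via G)
H: 9.7  (via D)
A: 17  (via I)
Shortest route: G → D → I → A = 17 min.

17 min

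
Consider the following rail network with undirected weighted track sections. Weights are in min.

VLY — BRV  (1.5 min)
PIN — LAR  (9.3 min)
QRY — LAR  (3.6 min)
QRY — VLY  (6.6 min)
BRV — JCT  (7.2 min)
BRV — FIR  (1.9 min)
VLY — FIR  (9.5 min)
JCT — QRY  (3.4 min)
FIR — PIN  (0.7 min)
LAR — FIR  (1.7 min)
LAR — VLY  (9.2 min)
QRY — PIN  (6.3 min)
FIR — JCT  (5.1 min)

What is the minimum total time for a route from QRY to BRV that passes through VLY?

8.1 min

Best QRY to VLY: QRY–VLY costing 6.6
Shortest VLY→BRV: VLY–BRV = 1.5
Total via VLY: 6.6 + 1.5 = 8.1 min.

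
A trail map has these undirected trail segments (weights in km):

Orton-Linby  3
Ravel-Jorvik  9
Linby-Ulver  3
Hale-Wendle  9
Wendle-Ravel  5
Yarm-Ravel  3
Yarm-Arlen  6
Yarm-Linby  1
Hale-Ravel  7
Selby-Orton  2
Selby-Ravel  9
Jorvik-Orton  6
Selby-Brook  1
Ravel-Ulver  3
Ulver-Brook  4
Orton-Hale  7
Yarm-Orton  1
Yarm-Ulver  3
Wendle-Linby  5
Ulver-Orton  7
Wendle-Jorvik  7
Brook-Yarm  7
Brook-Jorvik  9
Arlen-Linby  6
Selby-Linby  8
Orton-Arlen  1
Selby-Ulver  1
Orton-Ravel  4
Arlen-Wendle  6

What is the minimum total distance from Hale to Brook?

Running Dijkstra from Hale:
Hale: 0
Ravel: 7  (via Hale)
Orton: 7  (via Hale)
Arlen: 8  (via Orton)
Yarm: 8  (via Orton)
Selby: 9  (via Orton)
Linby: 9  (via Yarm)
Wendle: 9  (via Hale)
Ulver: 10  (via Ravel)
Brook: 10  (via Selby)
Shortest route: Hale–Orton–Selby–Brook = 10 km.

10 km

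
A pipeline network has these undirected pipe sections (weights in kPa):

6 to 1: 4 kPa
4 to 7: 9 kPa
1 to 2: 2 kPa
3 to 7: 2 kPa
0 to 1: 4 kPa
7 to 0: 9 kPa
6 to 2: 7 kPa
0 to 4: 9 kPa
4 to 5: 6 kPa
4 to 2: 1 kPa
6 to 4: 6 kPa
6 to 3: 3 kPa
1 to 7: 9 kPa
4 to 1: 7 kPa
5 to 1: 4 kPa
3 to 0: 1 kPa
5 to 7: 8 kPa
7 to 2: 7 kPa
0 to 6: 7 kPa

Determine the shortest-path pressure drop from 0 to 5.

8 kPa

Candidate routes:
0 - 3 - 6 - 1 - 5: 1+3+4+4 = 12
0 - 1 - 2 - 4 - 5: 4+2+1+6 = 13
0 - 1 - 5: 4+4 = 8
0 - 3 - 7 - 5: 1+2+8 = 11
Cheapest is 0 - 1 - 5 at 8 kPa.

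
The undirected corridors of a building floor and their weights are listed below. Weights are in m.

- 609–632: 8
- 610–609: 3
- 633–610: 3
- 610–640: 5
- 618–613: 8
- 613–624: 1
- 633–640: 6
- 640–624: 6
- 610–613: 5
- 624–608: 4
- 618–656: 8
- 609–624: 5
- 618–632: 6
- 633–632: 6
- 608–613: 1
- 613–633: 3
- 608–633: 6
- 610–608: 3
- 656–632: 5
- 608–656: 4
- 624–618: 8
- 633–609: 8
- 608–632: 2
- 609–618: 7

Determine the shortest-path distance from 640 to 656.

Settle nodes by increasing distance from 640:
640: 0
610: 5  (via 640)
633: 6  (via 640)
624: 6  (via 640)
613: 7  (via 624)
609: 8  (via 610)
608: 8  (via 610)
632: 10  (via 608)
656: 12  (via 608)
Shortest route: 640 → 610 → 608 → 656 = 12 m.

12 m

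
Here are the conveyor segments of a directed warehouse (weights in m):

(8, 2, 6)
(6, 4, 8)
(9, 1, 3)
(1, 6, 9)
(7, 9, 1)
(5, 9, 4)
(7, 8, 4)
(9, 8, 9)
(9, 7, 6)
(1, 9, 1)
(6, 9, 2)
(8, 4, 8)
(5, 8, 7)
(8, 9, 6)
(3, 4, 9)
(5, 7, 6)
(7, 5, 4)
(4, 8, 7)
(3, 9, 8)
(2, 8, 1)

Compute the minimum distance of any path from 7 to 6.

Settle nodes by increasing distance from 7:
7: 0
9: 1  (via 7)
1: 4  (via 9)
5: 4  (via 7)
8: 4  (via 7)
2: 10  (via 8)
4: 12  (via 8)
6: 13  (via 1)
Shortest route: 7 → 9 → 1 → 6 = 13 m.

13 m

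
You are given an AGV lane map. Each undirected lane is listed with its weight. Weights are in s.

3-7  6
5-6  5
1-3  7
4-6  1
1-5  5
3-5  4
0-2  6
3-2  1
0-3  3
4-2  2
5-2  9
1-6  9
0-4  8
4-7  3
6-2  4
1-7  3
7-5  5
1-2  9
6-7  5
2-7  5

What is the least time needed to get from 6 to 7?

4 s

Enumerating some paths:
6 → 7: 5 = 5
6 → 4 → 2 → 7: 1+2+5 = 8
6 → 4 → 7: 1+3 = 4
The minimum is 4 s via 6 → 4 → 7.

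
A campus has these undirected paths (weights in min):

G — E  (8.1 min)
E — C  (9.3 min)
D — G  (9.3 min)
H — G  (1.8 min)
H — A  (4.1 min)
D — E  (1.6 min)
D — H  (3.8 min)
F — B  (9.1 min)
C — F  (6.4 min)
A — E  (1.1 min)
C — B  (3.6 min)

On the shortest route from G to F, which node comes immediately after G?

Compare a few routes:
G–H–D–E–C–F: 1.8+3.8+1.6+9.3+6.4 = 22.9
G–H–A–E–C–F: 1.8+4.1+1.1+9.3+6.4 = 22.7
Cheapest is G–H–A–E–C–F at 22.7 min.
So from G the first move is to H.

H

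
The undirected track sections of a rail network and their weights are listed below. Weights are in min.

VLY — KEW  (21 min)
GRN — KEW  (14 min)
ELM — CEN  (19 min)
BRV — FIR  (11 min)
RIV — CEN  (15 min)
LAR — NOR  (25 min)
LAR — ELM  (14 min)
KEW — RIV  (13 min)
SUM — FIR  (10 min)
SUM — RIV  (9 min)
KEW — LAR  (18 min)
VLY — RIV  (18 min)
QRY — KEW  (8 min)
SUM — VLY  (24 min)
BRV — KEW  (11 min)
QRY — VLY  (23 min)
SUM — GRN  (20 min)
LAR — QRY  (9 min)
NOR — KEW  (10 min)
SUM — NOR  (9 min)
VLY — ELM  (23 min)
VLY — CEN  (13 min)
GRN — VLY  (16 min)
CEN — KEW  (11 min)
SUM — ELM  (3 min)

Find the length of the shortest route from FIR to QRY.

30 min

Enumerating some paths:
FIR–BRV–KEW–QRY: 11+11+8 = 30
FIR–SUM–ELM–LAR–QRY: 10+3+14+9 = 36
Cheapest is FIR–BRV–KEW–QRY at 30 min.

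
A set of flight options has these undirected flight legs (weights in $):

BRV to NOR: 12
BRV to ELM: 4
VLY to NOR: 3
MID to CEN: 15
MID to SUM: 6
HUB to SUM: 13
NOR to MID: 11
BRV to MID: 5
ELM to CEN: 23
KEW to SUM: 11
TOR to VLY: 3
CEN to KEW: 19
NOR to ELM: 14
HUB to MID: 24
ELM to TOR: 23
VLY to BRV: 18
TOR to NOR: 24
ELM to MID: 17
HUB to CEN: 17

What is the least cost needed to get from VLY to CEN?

Candidate routes:
VLY–NOR–MID–CEN: 3+11+15 = 29
VLY–NOR–ELM–CEN: 3+14+23 = 40
VLY–NOR–BRV–MID–CEN: 3+12+5+15 = 35
VLY–BRV–MID–CEN: 18+5+15 = 38
The minimum is $29 via VLY–NOR–MID–CEN.

$29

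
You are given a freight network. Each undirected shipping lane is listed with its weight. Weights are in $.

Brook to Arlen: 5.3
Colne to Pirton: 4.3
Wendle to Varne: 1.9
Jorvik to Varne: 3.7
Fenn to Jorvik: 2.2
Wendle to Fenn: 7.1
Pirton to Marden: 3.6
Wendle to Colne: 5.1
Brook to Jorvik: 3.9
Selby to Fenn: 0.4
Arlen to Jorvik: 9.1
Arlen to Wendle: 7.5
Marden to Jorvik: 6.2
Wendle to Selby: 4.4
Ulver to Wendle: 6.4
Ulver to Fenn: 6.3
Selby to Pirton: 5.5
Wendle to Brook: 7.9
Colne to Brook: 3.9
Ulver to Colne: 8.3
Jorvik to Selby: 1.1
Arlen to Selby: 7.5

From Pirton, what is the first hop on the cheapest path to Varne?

Selby

Candidate routes:
Pirton - Selby - Jorvik - Varne: 5.5+1.1+3.7 = 10.3
Pirton - Colne - Wendle - Varne: 4.3+5.1+1.9 = 11.3
The minimum is $10.3 via Pirton - Selby - Jorvik - Varne.
So from Pirton the first move is to Selby.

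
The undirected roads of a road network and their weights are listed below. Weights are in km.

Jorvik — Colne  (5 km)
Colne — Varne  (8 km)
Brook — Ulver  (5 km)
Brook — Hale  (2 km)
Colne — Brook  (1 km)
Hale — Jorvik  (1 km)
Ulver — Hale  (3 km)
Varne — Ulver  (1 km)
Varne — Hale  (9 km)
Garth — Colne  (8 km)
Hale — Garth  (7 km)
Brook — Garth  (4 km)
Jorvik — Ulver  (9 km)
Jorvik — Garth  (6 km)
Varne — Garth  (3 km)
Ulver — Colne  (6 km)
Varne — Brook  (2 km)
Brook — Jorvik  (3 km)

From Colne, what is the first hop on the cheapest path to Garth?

Brook

Candidate routes:
Colne - Brook - Varne - Garth: 1+2+3 = 6
Colne - Brook - Garth: 1+4 = 5
The minimum is 5 km via Colne - Brook - Garth.
So from Colne the first move is to Brook.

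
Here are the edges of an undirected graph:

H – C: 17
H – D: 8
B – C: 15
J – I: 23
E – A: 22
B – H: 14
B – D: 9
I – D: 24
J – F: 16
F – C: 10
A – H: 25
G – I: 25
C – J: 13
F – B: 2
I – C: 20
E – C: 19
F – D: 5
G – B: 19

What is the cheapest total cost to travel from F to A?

38

Running Dijkstra from F:
F: 0
B: 2  (via F)
D: 5  (via F)
C: 10  (via F)
H: 13  (via D)
J: 16  (via F)
G: 21  (via B)
E: 29  (via C)
I: 29  (via D)
A: 38  (via H)
Shortest route: F–D–H–A = 38.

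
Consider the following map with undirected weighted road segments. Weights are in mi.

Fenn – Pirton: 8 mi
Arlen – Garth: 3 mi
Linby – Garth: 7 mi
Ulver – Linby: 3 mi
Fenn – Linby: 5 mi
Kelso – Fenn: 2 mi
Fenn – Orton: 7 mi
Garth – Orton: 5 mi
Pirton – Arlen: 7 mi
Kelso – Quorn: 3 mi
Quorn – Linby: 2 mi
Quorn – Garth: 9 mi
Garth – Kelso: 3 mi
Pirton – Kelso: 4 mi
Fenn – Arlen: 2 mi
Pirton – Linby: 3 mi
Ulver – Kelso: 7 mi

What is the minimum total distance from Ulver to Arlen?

10 mi

Running Dijkstra from Ulver:
Ulver: 0
Linby: 3  (via Ulver)
Quorn: 5  (via Linby)
Pirton: 6  (via Linby)
Kelso: 7  (via Ulver)
Fenn: 8  (via Linby)
Arlen: 10  (via Fenn)
Shortest route: Ulver → Linby → Fenn → Arlen = 10 mi.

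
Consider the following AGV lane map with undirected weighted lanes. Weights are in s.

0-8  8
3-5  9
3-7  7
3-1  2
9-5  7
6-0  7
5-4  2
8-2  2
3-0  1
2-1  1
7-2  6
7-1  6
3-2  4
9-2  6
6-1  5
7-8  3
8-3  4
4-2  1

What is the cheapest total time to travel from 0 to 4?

5 s

Compare a few routes:
0 - 3 - 2 - 4: 1+4+1 = 6
0 - 3 - 1 - 2 - 4: 1+2+1+1 = 5
The minimum is 5 s via 0 - 3 - 1 - 2 - 4.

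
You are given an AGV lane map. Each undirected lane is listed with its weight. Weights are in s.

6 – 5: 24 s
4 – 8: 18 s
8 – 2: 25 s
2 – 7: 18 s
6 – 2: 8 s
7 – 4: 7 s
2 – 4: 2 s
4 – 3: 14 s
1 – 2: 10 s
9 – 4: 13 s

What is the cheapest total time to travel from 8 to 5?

52 s

Enumerating some paths:
8 - 4 - 7 - 2 - 6 - 5: 18+7+18+8+24 = 75
8 - 4 - 2 - 6 - 5: 18+2+8+24 = 52
8 - 2 - 6 - 5: 25+8+24 = 57
The minimum is 52 s via 8 - 4 - 2 - 6 - 5.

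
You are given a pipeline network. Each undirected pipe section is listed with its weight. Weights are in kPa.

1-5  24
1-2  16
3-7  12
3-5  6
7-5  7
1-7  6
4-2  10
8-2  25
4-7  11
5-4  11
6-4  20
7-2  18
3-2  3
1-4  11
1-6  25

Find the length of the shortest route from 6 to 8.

55 kPa

Settle nodes by increasing distance from 6:
6: 0
4: 20  (via 6)
1: 25  (via 6)
2: 30  (via 4)
5: 31  (via 4)
7: 31  (via 4)
3: 33  (via 2)
8: 55  (via 2)
Shortest route: 6–4–2–8 = 55 kPa.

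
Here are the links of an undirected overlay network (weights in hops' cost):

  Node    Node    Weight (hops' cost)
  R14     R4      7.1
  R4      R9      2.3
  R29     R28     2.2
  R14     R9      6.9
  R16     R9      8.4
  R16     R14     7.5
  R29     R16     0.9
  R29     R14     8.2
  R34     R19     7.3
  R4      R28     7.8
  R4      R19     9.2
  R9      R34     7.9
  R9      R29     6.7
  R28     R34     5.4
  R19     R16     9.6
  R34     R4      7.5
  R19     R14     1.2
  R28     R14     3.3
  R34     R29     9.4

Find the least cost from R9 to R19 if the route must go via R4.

Shortest R9→R4: R9–R4 = 2.3
Shortest R4→R19: R4–R14–R19 = 8.3
Total via R4: 2.3 + 8.3 = 10.6 hops' cost.

10.6 hops' cost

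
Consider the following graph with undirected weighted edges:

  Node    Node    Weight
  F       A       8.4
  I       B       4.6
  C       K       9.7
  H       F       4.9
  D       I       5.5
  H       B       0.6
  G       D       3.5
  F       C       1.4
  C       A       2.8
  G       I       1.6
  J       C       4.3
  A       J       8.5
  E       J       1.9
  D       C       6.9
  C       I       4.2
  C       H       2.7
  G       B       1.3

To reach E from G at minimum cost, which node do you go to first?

Candidate routes:
G → I → C → J → E: 1.6+4.2+4.3+1.9 = 12
G → B → H → C → J → E: 1.3+0.6+2.7+4.3+1.9 = 10.8
Cheapest is G → B → H → C → J → E at 10.8.
So from G the first move is to B.

B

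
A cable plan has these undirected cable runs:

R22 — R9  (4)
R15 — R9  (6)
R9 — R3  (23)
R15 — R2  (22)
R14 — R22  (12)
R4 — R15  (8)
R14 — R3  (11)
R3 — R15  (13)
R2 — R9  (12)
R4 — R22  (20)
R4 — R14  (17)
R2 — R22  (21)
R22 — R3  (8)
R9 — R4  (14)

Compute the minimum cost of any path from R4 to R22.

Compare a few routes:
R4 → R15 → R3 → R22: 8+13+8 = 29
R4 → R22: 20 = 20
R4 → R9 → R22: 14+4 = 18
R4 → R14 → R22: 17+12 = 29
The minimum is 18 via R4 → R9 → R22.

18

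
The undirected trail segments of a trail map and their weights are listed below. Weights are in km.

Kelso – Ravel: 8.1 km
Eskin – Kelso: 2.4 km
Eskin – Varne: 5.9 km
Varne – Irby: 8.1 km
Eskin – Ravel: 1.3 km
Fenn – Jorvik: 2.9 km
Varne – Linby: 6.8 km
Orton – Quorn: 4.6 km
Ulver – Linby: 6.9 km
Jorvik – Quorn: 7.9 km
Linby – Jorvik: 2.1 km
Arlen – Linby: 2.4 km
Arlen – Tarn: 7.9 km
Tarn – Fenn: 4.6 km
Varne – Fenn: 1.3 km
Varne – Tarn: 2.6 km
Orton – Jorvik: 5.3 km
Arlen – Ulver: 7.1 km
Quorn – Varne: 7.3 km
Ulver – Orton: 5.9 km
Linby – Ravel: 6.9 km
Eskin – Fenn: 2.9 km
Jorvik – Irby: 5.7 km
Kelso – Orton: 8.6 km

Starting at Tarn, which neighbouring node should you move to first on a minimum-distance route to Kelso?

Varne

Candidate routes:
Tarn–Fenn–Varne–Eskin–Kelso: 4.6+1.3+5.9+2.4 = 14.2
Tarn–Varne–Eskin–Kelso: 2.6+5.9+2.4 = 10.9
Tarn–Varne–Fenn–Eskin–Kelso: 2.6+1.3+2.9+2.4 = 9.2
Tarn–Fenn–Eskin–Kelso: 4.6+2.9+2.4 = 9.9
The minimum is 9.2 km via Tarn–Varne–Fenn–Eskin–Kelso.
So from Tarn the first move is to Varne.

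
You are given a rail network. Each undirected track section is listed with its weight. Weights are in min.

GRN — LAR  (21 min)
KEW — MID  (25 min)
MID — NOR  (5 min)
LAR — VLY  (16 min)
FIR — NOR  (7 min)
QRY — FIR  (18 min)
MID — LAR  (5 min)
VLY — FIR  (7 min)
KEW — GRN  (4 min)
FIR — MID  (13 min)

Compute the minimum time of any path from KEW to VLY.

41 min

Enumerating some paths:
KEW–MID–LAR–VLY: 25+5+16 = 46
KEW–GRN–LAR–VLY: 4+21+16 = 41
KEW–MID–NOR–FIR–VLY: 25+5+7+7 = 44
KEW–MID–FIR–VLY: 25+13+7 = 45
The minimum is 41 min via KEW–GRN–LAR–VLY.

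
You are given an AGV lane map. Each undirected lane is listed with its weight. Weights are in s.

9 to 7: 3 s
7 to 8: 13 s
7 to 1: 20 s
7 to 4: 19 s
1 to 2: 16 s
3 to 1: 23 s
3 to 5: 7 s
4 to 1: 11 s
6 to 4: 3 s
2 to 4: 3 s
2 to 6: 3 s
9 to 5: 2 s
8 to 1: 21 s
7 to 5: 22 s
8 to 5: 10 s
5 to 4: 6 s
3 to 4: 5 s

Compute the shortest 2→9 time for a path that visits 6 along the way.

Shortest 2→6: 2 → 6 = 3
Shortest 6→9: 6 → 4 → 5 → 9 = 11
Total via 6: 3 + 11 = 14 s.

14 s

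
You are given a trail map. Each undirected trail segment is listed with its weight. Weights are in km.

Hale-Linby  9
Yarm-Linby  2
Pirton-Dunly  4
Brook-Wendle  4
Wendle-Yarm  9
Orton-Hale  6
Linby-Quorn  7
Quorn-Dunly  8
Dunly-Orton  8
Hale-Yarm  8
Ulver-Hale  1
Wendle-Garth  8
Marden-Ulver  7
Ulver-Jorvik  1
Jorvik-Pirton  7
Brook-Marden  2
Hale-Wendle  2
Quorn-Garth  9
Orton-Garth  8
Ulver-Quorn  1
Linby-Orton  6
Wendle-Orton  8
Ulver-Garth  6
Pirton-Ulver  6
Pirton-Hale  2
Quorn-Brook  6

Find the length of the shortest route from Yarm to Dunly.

14 km

Candidate routes:
Yarm–Wendle–Hale–Pirton–Dunly: 9+2+2+4 = 17
Yarm–Linby–Quorn–Dunly: 2+7+8 = 17
Yarm–Hale–Pirton–Dunly: 8+2+4 = 14
Yarm–Linby–Orton–Dunly: 2+6+8 = 16
Cheapest is Yarm–Hale–Pirton–Dunly at 14 km.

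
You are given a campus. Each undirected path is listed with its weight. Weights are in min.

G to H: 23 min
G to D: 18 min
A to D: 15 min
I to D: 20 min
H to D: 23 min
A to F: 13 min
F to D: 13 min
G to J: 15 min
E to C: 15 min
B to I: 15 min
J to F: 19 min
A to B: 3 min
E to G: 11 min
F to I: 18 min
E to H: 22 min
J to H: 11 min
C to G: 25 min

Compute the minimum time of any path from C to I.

63 min

Enumerating some paths:
C–E–G–D–I: 15+11+18+20 = 64
C–G–D–I: 25+18+20 = 63
C–G–D–F–I: 25+18+13+18 = 74
Cheapest is C–G–D–I at 63 min.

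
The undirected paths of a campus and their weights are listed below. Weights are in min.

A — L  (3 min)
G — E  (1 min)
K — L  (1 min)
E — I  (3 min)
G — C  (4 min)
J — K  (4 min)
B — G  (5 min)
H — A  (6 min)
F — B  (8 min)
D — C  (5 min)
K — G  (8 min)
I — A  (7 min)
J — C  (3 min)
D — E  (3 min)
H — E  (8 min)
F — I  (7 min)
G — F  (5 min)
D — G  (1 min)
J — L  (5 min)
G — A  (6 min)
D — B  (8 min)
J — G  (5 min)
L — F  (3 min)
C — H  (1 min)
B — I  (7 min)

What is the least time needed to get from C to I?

8 min

Compare a few routes:
C - D - G - E - I: 5+1+1+3 = 10
C - G - E - I: 4+1+3 = 8
The minimum is 8 min via C - G - E - I.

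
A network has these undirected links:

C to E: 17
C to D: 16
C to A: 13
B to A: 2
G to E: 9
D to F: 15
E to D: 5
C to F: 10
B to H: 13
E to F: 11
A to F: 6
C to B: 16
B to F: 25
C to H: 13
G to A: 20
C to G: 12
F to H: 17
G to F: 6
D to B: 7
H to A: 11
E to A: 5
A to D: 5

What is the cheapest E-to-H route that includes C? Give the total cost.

30

Best E to C: E–C costing 17
Shortest C→H: C–H = 13
Total via C: 17 + 13 = 30.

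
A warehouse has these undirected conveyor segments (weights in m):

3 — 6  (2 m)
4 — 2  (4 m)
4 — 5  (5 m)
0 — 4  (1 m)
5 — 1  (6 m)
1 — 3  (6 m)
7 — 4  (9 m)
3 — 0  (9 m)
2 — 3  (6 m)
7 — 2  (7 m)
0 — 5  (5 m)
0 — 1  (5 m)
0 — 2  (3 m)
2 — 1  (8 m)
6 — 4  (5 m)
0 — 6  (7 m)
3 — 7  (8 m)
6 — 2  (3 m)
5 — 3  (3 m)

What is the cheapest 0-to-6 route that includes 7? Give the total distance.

20 m

Best 0 to 7: 0 → 4 → 7 costing 10
Best 7 to 6: 7 → 2 → 6 costing 10
Total via 7: 10 + 10 = 20 m.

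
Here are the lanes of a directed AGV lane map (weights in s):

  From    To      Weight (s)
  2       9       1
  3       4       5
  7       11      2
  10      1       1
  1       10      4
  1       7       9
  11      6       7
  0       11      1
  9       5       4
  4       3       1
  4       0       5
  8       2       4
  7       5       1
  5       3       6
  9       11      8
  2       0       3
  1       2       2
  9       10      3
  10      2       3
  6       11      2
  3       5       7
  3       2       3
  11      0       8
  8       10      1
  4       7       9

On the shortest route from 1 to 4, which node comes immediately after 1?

2

Candidate routes:
1 - 2 - 9 - 5 - 3 - 4: 2+1+4+6+5 = 18
1 - 7 - 5 - 3 - 4: 9+1+6+5 = 21
Cheapest is 1 - 2 - 9 - 5 - 3 - 4 at 18 s.
So from 1 the first move is to 2.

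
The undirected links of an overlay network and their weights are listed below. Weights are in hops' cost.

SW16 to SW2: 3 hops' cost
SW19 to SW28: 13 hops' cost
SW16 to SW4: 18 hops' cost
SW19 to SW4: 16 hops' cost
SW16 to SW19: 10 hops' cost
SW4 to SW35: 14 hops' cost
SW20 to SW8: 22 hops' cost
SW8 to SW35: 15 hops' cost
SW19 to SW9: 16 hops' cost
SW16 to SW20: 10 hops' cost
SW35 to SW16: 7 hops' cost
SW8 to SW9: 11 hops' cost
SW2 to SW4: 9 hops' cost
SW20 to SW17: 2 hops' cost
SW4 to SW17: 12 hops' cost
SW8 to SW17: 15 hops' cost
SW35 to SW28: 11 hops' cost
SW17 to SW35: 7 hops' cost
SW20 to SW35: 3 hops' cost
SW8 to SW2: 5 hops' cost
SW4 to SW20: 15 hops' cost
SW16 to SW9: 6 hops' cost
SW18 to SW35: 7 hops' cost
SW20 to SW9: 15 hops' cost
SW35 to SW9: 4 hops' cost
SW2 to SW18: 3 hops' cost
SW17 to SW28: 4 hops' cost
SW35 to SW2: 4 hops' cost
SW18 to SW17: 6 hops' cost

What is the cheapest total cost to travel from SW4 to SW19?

Shortest distances from SW4:
SW4: 0
SW2: 9  (via SW4)
SW17: 12  (via SW4)
SW16: 12  (via SW2)
SW18: 12  (via SW2)
SW35: 13  (via SW2)
SW20: 14  (via SW17)
SW8: 14  (via SW2)
SW28: 16  (via SW17)
SW19: 16  (via SW4)
Shortest route: SW4–SW19 = 16 hops' cost.

16 hops' cost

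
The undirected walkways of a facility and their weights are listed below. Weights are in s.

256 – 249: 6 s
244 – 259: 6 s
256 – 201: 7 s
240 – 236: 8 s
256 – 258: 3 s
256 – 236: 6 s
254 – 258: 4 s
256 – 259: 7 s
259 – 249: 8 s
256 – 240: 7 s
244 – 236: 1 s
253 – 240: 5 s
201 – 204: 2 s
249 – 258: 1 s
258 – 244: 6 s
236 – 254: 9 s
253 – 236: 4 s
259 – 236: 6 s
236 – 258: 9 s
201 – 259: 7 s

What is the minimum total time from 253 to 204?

Running Dijkstra from 253:
253: 0
236: 4  (via 253)
240: 5  (via 253)
244: 5  (via 236)
259: 10  (via 236)
256: 10  (via 236)
258: 11  (via 244)
249: 12  (via 258)
254: 13  (via 236)
201: 17  (via 259)
204: 19  (via 201)
Shortest route: 253–236–259–201–204 = 19 s.

19 s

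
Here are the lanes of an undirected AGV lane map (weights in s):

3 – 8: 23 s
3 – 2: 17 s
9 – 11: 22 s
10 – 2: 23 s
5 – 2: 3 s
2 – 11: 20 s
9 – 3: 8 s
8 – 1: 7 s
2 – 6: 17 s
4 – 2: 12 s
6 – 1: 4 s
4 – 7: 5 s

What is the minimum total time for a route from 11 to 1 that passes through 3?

60 s

Shortest 11→3: 11 → 9 → 3 = 30
Best 3 to 1: 3 → 8 → 1 costing 30
Total via 3: 30 + 30 = 60 s.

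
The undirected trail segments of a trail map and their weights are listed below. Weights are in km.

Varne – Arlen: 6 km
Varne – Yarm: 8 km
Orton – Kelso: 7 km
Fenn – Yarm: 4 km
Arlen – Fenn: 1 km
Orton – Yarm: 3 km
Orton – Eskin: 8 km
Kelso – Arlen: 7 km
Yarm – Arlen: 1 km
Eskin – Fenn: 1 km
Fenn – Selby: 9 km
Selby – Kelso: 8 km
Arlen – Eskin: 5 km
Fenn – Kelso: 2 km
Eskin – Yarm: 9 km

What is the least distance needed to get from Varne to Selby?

16 km

Compare a few routes:
Varne - Arlen - Fenn - Selby: 6+1+9 = 16
Varne - Yarm - Arlen - Fenn - Selby: 8+1+1+9 = 19
Varne - Arlen - Fenn - Kelso - Selby: 6+1+2+8 = 17
Cheapest is Varne - Arlen - Fenn - Selby at 16 km.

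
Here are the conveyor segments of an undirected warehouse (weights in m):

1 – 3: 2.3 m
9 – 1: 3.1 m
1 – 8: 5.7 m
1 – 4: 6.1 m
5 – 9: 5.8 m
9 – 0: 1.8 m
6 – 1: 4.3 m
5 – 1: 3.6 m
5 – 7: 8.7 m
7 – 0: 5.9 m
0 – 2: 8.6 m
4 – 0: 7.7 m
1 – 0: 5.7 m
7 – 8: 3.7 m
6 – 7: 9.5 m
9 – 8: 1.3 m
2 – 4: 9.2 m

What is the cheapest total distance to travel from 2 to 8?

Enumerating some paths:
2–0–7–8: 8.6+5.9+3.7 = 18.2
2–0–1–9–8: 8.6+5.7+3.1+1.3 = 18.7
2–0–9–8: 8.6+1.8+1.3 = 11.7
The minimum is 11.7 m via 2–0–9–8.

11.7 m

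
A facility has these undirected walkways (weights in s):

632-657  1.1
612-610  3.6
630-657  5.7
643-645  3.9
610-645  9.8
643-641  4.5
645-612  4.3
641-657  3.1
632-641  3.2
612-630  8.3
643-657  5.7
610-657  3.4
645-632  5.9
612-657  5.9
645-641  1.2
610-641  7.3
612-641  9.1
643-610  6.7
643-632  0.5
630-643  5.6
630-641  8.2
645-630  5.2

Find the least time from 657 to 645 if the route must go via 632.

Best 657 to 632: 657–632 costing 1.1
Best 632 to 645: 632–643–645 costing 4.4
Total via 632: 1.1 + 4.4 = 5.5 s.

5.5 s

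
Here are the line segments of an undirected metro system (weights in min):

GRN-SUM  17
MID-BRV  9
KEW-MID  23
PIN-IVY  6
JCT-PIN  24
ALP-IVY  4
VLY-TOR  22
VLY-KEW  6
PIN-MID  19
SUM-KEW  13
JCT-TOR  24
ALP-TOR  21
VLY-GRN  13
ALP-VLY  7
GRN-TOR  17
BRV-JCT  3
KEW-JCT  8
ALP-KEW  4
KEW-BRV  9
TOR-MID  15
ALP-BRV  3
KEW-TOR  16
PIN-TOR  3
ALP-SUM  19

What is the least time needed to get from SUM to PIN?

27 min

Shortest distances from SUM:
SUM: 0
KEW: 13  (via SUM)
GRN: 17  (via SUM)
ALP: 17  (via KEW)
VLY: 19  (via KEW)
BRV: 20  (via ALP)
JCT: 21  (via KEW)
IVY: 21  (via ALP)
PIN: 27  (via IVY)
Shortest route: SUM → KEW → ALP → IVY → PIN = 27 min.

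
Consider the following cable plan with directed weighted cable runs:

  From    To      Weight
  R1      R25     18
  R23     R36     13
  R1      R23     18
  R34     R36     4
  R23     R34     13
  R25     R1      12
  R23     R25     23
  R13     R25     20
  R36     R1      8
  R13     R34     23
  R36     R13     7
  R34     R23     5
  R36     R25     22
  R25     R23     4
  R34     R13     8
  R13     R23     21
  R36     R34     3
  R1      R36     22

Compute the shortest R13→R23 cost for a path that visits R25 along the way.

24

Best R13 to R25: R13 → R25 costing 20
Best R25 to R23: R25 → R23 costing 4
Total via R25: 20 + 4 = 24.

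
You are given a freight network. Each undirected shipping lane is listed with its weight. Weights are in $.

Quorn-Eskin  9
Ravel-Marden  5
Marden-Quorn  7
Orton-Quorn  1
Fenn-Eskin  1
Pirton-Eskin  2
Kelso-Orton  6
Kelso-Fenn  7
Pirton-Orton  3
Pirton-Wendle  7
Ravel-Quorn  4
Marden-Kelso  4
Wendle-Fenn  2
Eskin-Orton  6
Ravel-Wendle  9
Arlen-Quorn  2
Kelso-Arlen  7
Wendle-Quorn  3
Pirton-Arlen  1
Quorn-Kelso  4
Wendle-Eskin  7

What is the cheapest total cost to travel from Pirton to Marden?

$10

Candidate routes:
Pirton - Arlen - Quorn - Marden: 1+2+7 = 10
Pirton - Arlen - Quorn - Kelso - Marden: 1+2+4+4 = 11
Cheapest is Pirton - Arlen - Quorn - Marden at $10.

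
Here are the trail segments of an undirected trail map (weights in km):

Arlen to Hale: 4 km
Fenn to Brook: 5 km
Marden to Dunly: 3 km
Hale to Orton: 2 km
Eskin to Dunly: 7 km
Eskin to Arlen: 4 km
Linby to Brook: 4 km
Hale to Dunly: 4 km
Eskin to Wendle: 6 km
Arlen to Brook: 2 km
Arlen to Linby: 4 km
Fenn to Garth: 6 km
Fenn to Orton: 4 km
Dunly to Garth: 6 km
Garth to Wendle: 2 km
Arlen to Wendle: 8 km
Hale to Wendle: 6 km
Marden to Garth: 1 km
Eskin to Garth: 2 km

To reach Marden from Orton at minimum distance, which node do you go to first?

Hale

Compare a few routes:
Orton → Hale → Dunly → Marden: 2+4+3 = 9
Orton → Fenn → Garth → Marden: 4+6+1 = 11
The minimum is 9 km via Orton → Hale → Dunly → Marden.
So from Orton the first move is to Hale.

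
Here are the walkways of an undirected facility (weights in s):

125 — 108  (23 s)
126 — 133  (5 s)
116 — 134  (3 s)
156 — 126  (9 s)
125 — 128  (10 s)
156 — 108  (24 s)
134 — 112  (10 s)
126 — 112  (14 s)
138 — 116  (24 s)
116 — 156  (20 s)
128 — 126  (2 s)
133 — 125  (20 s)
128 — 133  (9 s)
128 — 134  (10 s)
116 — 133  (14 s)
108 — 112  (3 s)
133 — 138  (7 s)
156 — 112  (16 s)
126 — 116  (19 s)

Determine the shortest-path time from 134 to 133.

Compare a few routes:
134 - 116 - 126 - 133: 3+19+5 = 27
134 - 116 - 133: 3+14 = 17
134 - 112 - 126 - 133: 10+14+5 = 29
134 - 128 - 133: 10+9 = 19
Cheapest is 134 - 116 - 133 at 17 s.

17 s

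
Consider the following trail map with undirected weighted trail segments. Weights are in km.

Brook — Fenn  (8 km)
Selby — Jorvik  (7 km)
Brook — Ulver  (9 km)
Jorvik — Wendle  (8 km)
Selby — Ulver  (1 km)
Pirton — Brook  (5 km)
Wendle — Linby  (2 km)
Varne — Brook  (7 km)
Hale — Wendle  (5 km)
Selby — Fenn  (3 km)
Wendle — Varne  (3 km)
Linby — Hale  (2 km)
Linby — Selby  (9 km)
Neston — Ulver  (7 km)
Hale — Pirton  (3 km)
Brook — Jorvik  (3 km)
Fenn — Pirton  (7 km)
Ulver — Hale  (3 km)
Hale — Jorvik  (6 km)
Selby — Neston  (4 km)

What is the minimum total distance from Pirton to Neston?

Running Dijkstra from Pirton:
Pirton: 0
Hale: 3  (via Pirton)
Linby: 5  (via Hale)
Brook: 5  (via Pirton)
Ulver: 6  (via Hale)
Selby: 7  (via Ulver)
Wendle: 7  (via Linby)
Fenn: 7  (via Pirton)
Jorvik: 8  (via Brook)
Varne: 10  (via Wendle)
Neston: 11  (via Selby)
Shortest route: Pirton–Hale–Ulver–Selby–Neston = 11 km.

11 km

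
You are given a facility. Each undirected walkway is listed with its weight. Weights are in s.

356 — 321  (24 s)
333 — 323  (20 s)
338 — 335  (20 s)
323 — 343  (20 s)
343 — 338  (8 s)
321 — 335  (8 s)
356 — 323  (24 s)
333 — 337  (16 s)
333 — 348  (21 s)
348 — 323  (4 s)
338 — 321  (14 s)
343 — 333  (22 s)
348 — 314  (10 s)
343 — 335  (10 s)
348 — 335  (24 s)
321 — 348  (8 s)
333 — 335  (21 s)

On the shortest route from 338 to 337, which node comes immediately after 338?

Compare a few routes:
338–343–333–337: 8+22+16 = 46
338–343–335–333–337: 8+10+21+16 = 55
The minimum is 46 s via 338–343–333–337.
So from 338 the first move is to 343.

343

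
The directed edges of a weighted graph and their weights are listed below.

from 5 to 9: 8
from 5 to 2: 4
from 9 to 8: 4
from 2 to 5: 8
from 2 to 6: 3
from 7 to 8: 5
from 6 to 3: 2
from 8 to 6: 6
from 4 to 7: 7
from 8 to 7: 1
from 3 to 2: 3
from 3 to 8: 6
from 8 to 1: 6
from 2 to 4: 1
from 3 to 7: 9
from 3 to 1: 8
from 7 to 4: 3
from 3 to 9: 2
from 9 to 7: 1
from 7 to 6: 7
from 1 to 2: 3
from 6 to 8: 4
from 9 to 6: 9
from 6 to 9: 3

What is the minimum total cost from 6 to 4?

Settle nodes by increasing distance from 6:
6: 0
3: 2  (via 6)
9: 3  (via 6)
7: 4  (via 9)
8: 4  (via 6)
2: 5  (via 3)
4: 6  (via 2)
Shortest route: 6–3–2–4 = 6.

6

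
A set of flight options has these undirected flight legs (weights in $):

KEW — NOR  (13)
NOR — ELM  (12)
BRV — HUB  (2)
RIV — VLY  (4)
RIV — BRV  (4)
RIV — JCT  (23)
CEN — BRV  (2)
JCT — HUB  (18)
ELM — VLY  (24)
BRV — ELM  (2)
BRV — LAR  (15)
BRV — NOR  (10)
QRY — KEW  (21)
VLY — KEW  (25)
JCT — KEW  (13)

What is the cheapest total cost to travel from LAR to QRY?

$59

Running Dijkstra from LAR:
LAR: 0
BRV: 15  (via LAR)
ELM: 17  (via BRV)
CEN: 17  (via BRV)
HUB: 17  (via BRV)
RIV: 19  (via BRV)
VLY: 23  (via RIV)
NOR: 25  (via BRV)
JCT: 35  (via HUB)
KEW: 38  (via NOR)
QRY: 59  (via KEW)
Shortest route: LAR–BRV–NOR–KEW–QRY = $59.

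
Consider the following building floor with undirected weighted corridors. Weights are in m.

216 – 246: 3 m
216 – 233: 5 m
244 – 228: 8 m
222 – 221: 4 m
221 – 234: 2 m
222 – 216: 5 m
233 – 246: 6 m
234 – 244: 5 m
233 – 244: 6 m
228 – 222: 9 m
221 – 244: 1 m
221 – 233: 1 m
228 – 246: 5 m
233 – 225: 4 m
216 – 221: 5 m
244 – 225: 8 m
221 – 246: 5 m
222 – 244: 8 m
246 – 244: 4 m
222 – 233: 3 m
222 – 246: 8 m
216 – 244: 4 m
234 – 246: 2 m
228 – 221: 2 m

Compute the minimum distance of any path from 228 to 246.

Settle nodes by increasing distance from 228:
228: 0
221: 2  (via 228)
244: 3  (via 221)
233: 3  (via 221)
234: 4  (via 221)
246: 5  (via 228)
Shortest route: 228–246 = 5 m.

5 m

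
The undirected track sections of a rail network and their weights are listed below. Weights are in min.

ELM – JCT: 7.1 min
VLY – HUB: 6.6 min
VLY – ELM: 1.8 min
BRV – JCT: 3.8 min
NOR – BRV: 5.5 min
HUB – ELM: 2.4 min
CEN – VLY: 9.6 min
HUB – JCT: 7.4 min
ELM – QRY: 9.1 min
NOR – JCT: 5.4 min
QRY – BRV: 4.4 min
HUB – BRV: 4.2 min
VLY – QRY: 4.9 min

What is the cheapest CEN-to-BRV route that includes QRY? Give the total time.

Best CEN to QRY: CEN–VLY–QRY costing 14.5
Best QRY to BRV: QRY–BRV costing 4.4
Total via QRY: 14.5 + 4.4 = 18.9 min.

18.9 min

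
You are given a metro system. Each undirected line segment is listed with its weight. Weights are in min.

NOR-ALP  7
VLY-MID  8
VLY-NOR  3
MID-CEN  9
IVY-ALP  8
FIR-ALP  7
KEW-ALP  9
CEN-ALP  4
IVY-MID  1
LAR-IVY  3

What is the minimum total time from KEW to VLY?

19 min

Settle nodes by increasing distance from KEW:
KEW: 0
ALP: 9  (via KEW)
CEN: 13  (via ALP)
NOR: 16  (via ALP)
FIR: 16  (via ALP)
IVY: 17  (via ALP)
MID: 18  (via IVY)
VLY: 19  (via NOR)
Shortest route: KEW–ALP–NOR–VLY = 19 min.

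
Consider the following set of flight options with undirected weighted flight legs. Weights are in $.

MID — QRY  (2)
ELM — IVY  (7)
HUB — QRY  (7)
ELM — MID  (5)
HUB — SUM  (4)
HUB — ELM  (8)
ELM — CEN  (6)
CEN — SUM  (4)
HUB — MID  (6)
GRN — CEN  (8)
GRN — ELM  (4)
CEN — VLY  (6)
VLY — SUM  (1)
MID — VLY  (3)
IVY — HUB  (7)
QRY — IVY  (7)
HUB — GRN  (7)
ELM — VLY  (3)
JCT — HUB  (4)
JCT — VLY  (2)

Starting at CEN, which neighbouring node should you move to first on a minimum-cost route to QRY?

SUM

Enumerating some paths:
CEN - SUM - VLY - MID - QRY: 4+1+3+2 = 10
CEN - ELM - MID - QRY: 6+5+2 = 13
CEN - ELM - VLY - MID - QRY: 6+3+3+2 = 14
CEN - VLY - MID - QRY: 6+3+2 = 11
Cheapest is CEN - SUM - VLY - MID - QRY at $10.
So from CEN the first move is to SUM.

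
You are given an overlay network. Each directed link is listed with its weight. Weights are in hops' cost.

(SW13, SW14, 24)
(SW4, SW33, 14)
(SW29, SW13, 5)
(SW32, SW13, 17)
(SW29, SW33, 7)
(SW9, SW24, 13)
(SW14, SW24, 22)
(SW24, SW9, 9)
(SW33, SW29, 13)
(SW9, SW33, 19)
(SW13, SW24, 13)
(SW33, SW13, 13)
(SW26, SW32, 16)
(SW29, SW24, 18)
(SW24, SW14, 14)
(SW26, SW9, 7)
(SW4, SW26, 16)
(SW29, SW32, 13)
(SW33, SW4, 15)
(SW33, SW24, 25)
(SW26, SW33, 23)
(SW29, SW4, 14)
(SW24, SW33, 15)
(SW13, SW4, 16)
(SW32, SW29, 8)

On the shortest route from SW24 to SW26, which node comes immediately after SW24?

Compare a few routes:
SW24 → SW33 → SW4 → SW26: 15+15+16 = 46
SW24 → SW33 → SW29 → SW4 → SW26: 15+13+14+16 = 58
Cheapest is SW24 → SW33 → SW4 → SW26 at 46 hops' cost.
So from SW24 the first move is to SW33.

SW33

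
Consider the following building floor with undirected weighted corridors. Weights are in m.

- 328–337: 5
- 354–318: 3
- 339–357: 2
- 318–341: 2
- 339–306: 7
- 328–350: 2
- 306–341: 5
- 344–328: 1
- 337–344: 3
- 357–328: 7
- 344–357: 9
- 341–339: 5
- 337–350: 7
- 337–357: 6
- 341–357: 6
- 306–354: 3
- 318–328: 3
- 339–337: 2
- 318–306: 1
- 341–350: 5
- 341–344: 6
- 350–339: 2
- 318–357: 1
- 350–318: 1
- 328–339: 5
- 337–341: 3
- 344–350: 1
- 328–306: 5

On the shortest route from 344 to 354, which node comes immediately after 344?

Compare a few routes:
344–350–318–354: 1+1+3 = 5
344–350–318–306–354: 1+1+1+3 = 6
344–328–318–354: 1+3+3 = 7
344–328–350–318–354: 1+2+1+3 = 7
The minimum is 5 m via 344–350–318–354.
So from 344 the first move is to 350.

350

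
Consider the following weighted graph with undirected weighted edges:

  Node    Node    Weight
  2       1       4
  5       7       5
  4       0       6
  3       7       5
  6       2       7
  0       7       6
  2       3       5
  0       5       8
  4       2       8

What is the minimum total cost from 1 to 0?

Enumerating some paths:
1 → 2 → 4 → 0: 4+8+6 = 18
1 → 2 → 3 → 7 → 0: 4+5+5+6 = 20
Cheapest is 1 → 2 → 4 → 0 at 18.

18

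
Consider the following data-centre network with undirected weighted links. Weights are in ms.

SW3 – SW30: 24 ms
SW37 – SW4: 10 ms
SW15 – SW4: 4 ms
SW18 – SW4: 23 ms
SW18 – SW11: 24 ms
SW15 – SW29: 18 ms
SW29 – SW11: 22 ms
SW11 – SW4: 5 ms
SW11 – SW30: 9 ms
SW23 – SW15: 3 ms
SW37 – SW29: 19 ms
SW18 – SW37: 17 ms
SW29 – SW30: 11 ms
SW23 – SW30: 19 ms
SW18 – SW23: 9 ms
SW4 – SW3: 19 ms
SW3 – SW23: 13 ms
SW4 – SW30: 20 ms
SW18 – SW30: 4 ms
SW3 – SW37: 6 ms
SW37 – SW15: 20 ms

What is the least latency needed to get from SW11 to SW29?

20 ms

Running Dijkstra from SW11:
SW11: 0
SW4: 5  (via SW11)
SW30: 9  (via SW11)
SW15: 9  (via SW4)
SW23: 12  (via SW15)
SW18: 13  (via SW30)
SW37: 15  (via SW4)
SW29: 20  (via SW30)
Shortest route: SW11–SW30–SW29 = 20 ms.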